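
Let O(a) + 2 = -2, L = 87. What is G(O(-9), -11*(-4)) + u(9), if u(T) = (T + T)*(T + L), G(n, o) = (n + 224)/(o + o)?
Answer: 3461/2 ≈ 1730.5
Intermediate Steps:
O(a) = -4 (O(a) = -2 - 2 = -4)
G(n, o) = (224 + n)/(2*o) (G(n, o) = (224 + n)/((2*o)) = (224 + n)*(1/(2*o)) = (224 + n)/(2*o))
u(T) = 2*T*(87 + T) (u(T) = (T + T)*(T + 87) = (2*T)*(87 + T) = 2*T*(87 + T))
G(O(-9), -11*(-4)) + u(9) = (224 - 4)/(2*((-11*(-4)))) + 2*9*(87 + 9) = (1/2)*220/44 + 2*9*96 = (1/2)*(1/44)*220 + 1728 = 5/2 + 1728 = 3461/2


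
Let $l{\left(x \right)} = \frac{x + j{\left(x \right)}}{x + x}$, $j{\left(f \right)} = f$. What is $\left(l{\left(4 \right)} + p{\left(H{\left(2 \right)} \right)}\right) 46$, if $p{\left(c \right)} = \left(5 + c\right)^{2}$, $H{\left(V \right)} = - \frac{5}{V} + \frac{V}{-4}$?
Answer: $230$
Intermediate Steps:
$H{\left(V \right)} = - \frac{5}{V} - \frac{V}{4}$ ($H{\left(V \right)} = - \frac{5}{V} + V \left(- \frac{1}{4}\right) = - \frac{5}{V} - \frac{V}{4}$)
$l{\left(x \right)} = 1$ ($l{\left(x \right)} = \frac{x + x}{x + x} = \frac{2 x}{2 x} = 2 x \frac{1}{2 x} = 1$)
$\left(l{\left(4 \right)} + p{\left(H{\left(2 \right)} \right)}\right) 46 = \left(1 + \left(5 - \left(\frac{1}{2} + \frac{5}{2}\right)\right)^{2}\right) 46 = \left(1 + \left(5 - 3\right)^{2}\right) 46 = \left(1 + 2^{2}\right) 46 = \left(1 + 4\right) 46 = 5 \cdot 46 = 230$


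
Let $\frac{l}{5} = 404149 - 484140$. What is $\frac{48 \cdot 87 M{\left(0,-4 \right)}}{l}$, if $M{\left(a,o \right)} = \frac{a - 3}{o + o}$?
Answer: $- \frac{1566}{399955} \approx -0.0039154$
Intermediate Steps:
$M{\left(a,o \right)} = \frac{-3 + a}{2 o}$
$l = -399955$ ($l = 5 \left(404149 - 484140\right) = 5 \left(-79991\right) = -399955$)
$\frac{48 \cdot 87 M{\left(0,-4 \right)}}{l} = \frac{48 \cdot 87 \frac{-3 + 0}{2 \left(-4\right)}}{-399955} = 4176 \cdot \frac{1}{2} \left(- \frac{1}{4}\right) \left(-3\right) \left(- \frac{1}{399955}\right) = 4176 \cdot \frac{3}{8} \left(- \frac{1}{399955}\right) = 1566 \left(- \frac{1}{399955}\right) = - \frac{1566}{399955}$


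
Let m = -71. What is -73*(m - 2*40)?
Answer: 11023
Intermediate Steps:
-73*(m - 2*40) = -73*(-71 - 2*40) = -73*(-71 - 80) = -73*(-151) = 11023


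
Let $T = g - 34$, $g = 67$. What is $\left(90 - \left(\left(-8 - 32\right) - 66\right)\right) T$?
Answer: $6468$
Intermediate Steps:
$T = 33$ ($T = 67 - 34 = 33$)
$\left(90 - \left(\left(-8 - 32\right) - 66\right)\right) T = \left(90 - \left(\left(-8 - 32\right) - 66\right)\right) 33 = \left(90 - \left(-40 - 66\right)\right) 33 = \left(90 - -106\right) 33 = \left(90 + 106\right) 33 = 196 \cdot 33 = 6468$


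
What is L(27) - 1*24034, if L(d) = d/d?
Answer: -24033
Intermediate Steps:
L(d) = 1
L(27) - 1*24034 = 1 - 1*24034 = 1 - 24034 = -24033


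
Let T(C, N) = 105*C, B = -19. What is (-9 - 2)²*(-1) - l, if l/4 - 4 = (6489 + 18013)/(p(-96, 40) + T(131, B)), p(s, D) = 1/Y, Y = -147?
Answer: -36427373/252748 ≈ -144.13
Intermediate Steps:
p(s, D) = -1/147 (p(s, D) = 1/(-147) = -1/147)
l = 5844865/252748 (l = 16 + 4*((6489 + 18013)/(-1/147 + 105*131)) = 16 + 4*(24502/(-1/147 + 13755)) = 16 + 4*(24502/(2021984/147)) = 16 + 4*(24502*(147/2021984)) = 16 + 4*(1800897/1010992) = 16 + 1800897/252748 = 5844865/252748 ≈ 23.125)
(-9 - 2)²*(-1) - l = (-9 - 2)²*(-1) - 1*5844865/252748 = (-11)²*(-1) - 5844865/252748 = 121*(-1) - 5844865/252748 = -121 - 5844865/252748 = -36427373/252748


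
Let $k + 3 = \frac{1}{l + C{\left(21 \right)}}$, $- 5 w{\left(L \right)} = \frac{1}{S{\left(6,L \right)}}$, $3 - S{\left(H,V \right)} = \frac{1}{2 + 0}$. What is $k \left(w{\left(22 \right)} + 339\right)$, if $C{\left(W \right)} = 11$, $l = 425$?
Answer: $- \frac{11074211}{10900} \approx -1016.0$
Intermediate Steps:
$S{\left(H,V \right)} = \frac{5}{2}$ ($S{\left(H,V \right)} = 3 - \frac{1}{2 + 0} = 3 - \frac{1}{2} = \frac{5}{2}$)
$w{\left(L \right)} = - \frac{2}{25}$ ($w{\left(L \right)} = - \frac{1}{5 \cdot \frac{5}{2}} = \left(- \frac{1}{5}\right) \frac{2}{5} = - \frac{2}{25}$)
$k = - \frac{1307}{436}$ ($k = -3 + \frac{1}{425 + 11} = -3 + \frac{1}{436} = - \frac{1307}{436} \approx -2.9977$)
$k \left(w{\left(22 \right)} + 339\right) = - \frac{1307 \left(- \frac{2}{25} + 339\right)}{436} = \left(- \frac{1307}{436}\right) \frac{8473}{25} = - \frac{11074211}{10900}$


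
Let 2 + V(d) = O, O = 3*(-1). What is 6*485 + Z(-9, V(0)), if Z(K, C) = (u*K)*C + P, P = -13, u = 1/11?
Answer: 31912/11 ≈ 2901.1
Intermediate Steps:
u = 1/11 ≈ 0.090909
O = -3
V(d) = -5 (V(d) = -2 - 3 = -5)
Z(K, C) = -13 + C*K/11 (Z(K, C) = (K/11)*C - 13 = C*K/11 - 13 = -13 + C*K/11)
6*485 + Z(-9, V(0)) = 6*485 + (-13 + (1/11)*(-5)*(-9)) = 2910 + (-13 + 45/11) = 2910 - 98/11 = 31912/11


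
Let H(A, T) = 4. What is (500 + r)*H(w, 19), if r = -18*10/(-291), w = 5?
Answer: 194240/97 ≈ 2002.5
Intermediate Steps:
r = 60/97 (r = -180*(-1/291) = 60/97 ≈ 0.61856)
(500 + r)*H(w, 19) = (500 + 60/97)*4 = (48560/97)*4 = 194240/97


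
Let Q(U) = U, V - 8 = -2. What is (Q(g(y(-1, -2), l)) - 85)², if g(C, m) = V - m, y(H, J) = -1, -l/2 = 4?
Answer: 5041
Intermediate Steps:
l = -8 (l = -2*4 = -8)
V = 6 (V = 8 - 2 = 6)
g(C, m) = 6 - m
(Q(g(y(-1, -2), l)) - 85)² = ((6 - 1*(-8)) - 85)² = ((6 + 8) - 85)² = (14 - 85)² = (-71)² = 5041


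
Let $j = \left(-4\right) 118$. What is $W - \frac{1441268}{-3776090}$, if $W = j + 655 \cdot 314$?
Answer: $\frac{387423778544}{1888045} \approx 2.052 \cdot 10^{5}$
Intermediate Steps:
$j = -472$
$W = 205198$ ($W = -472 + 655 \cdot 314 = -472 + 205670 = 205198$)
$W - \frac{1441268}{-3776090} = 205198 - \frac{1441268}{-3776090} = 205198 - - \frac{720634}{1888045} = 205198 + \frac{720634}{1888045} = \frac{387423778544}{1888045}$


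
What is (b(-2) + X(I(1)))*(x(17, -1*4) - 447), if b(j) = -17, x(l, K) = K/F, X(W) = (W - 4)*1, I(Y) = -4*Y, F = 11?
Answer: 123025/11 ≈ 11184.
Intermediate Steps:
X(W) = -4 + W (X(W) = (-4 + W)*1 = -4 + W)
x(l, K) = K/11
(b(-2) + X(I(1)))*(x(17, -1*4) - 447) = (-17 + (-4 - 4*1))*((-1*4)/11 - 447) = (-17 + (-4 - 4))*((1/11)*(-4) - 447) = (-17 - 8)*(-4/11 - 447) = -25*(-4921/11) = 123025/11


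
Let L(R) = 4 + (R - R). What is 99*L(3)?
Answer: 396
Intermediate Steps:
L(R) = 4 (L(R) = 4 + 0 = 4)
99*L(3) = 99*4 = 396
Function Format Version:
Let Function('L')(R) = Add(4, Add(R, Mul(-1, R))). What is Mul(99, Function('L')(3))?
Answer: 396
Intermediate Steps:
Function('L')(R) = 4 (Function('L')(R) = Add(4, 0) = 4)
Mul(99, Function('L')(3)) = Mul(99, 4) = 396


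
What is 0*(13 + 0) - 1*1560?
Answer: -1560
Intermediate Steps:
0*(13 + 0) - 1*1560 = 0*13 - 1560 = 0 - 1560 = -1560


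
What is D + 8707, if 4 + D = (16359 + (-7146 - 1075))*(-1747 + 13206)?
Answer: 93262045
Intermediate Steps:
D = 93253338 (D = -4 + (16359 + (-7146 - 1075))*(-1747 + 13206) = -4 + (16359 - 8221)*11459 = -4 + 8138*11459 = -4 + 93253342 = 93253338)
D + 8707 = 93253338 + 8707 = 93262045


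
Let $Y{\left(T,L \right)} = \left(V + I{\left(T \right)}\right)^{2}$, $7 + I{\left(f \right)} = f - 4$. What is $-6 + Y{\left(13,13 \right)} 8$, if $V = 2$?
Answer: $122$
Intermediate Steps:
$I{\left(f \right)} = -11 + f$ ($I{\left(f \right)} = -7 + \left(f - 4\right) = -7 + \left(-4 + f\right) = -11 + f$)
$Y{\left(T,L \right)} = \left(-9 + T\right)^{2}$ ($Y{\left(T,L \right)} = \left(2 + \left(-11 + T\right)\right)^{2} = \left(-9 + T\right)^{2}$)
$-6 + Y{\left(13,13 \right)} 8 = -6 + \left(-9 + 13\right)^{2} \cdot 8 = -6 + 4^{2} \cdot 8 = -6 + 16 \cdot 8 = -6 + 128 = 122$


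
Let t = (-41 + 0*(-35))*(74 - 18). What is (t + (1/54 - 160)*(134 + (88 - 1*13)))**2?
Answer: 3723105316225/2916 ≈ 1.2768e+9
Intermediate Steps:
t = -2296 (t = (-41 + 0)*56 = -41*56 = -2296)
(t + (1/54 - 160)*(134 + (88 - 1*13)))**2 = (-2296 + (1/54 - 160)*(134 + (88 - 1*13)))**2 = (-2296 + (1/54 - 160)*(134 + (88 - 13)))**2 = (-2296 - 8639*(134 + 75)/54)**2 = (-2296 - 8639/54*209)**2 = (-2296 - 1805551/54)**2 = (-1929535/54)**2 = 3723105316225/2916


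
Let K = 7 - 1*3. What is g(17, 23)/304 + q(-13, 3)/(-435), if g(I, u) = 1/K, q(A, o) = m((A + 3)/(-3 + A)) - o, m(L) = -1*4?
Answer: 8947/528960 ≈ 0.016914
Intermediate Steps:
K = 4 (K = 7 - 3 = 4)
m(L) = -4
q(A, o) = -4 - o
g(I, u) = ¼ (g(I, u) = 1/4 = ¼)
g(17, 23)/304 + q(-13, 3)/(-435) = (¼)/304 + (-4 - 1*3)/(-435) = (¼)*(1/304) + (-4 - 3)*(-1/435) = 1/1216 - 7*(-1/435) = 1/1216 + 7/435 = 8947/528960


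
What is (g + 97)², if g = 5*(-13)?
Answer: 1024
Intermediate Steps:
g = -65
(g + 97)² = (-65 + 97)² = 32² = 1024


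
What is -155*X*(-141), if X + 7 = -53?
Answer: -1311300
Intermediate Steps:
X = -60 (X = -7 - 53 = -60)
-155*X*(-141) = -155*(-60)*(-141) = 9300*(-141) = -1311300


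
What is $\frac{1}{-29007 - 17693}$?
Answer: $- \frac{1}{46700} \approx -2.1413 \cdot 10^{-5}$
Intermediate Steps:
$\frac{1}{-29007 - 17693} = \frac{1}{-46700} = - \frac{1}{46700}$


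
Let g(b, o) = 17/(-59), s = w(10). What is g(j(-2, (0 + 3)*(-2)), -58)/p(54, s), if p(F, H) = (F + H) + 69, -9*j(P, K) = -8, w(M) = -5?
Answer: -17/6962 ≈ -0.0024418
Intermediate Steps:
j(P, K) = 8/9 (j(P, K) = -1/9*(-8) = 8/9)
s = -5
p(F, H) = 69 + F + H
g(b, o) = -17/59 (g(b, o) = 17*(-1/59) = -17/59)
g(j(-2, (0 + 3)*(-2)), -58)/p(54, s) = -17/(59*(69 + 54 - 5)) = -17/59/118 = -17/59*1/118 = -17/6962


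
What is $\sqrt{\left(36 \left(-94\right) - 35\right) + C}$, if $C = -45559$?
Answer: $3 i \sqrt{5442} \approx 221.31 i$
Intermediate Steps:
$\sqrt{\left(36 \left(-94\right) - 35\right) + C} = \sqrt{\left(36 \left(-94\right) - 35\right) - 45559} = \sqrt{\left(-3384 - 35\right) - 45559} = \sqrt{-3419 - 45559} = \sqrt{-48978} = 3 i \sqrt{5442}$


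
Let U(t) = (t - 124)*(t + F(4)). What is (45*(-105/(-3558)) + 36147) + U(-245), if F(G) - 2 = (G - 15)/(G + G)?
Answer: 599274903/4744 ≈ 1.2632e+5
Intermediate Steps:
F(G) = 2 + (-15 + G)/(2*G) (F(G) = 2 + (G - 15)/(G + G) = 2 + (-15 + G)/((2*G)) = 2 + (-15 + G)*(1/(2*G)) = 2 + (-15 + G)/(2*G))
U(t) = (-124 + t)*(5/8 + t) (U(t) = (t - 124)*(t + (5/2)*(-3 + 4)/4) = (-124 + t)*(t + (5/2)*(¼)*1) = (-124 + t)*(t + 5/8) = (-124 + t)*(5/8 + t))
(45*(-105/(-3558)) + 36147) + U(-245) = (45*(-105/(-3558)) + 36147) + (-155/2 + (-245)² - 987/8*(-245)) = (45*(-105*(-1/3558)) + 36147) + (-155/2 + 60025 + 241815/8) = (45*(35/1186) + 36147) + 721395/8 = (1575/1186 + 36147) + 721395/8 = 42871917/1186 + 721395/8 = 599274903/4744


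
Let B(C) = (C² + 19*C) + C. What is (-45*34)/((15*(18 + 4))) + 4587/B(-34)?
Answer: 26181/5236 ≈ 5.0002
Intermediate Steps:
B(C) = C² + 20*C
(-45*34)/((15*(18 + 4))) + 4587/B(-34) = (-45*34)/((15*(18 + 4))) + 4587/((-34*(20 - 34))) = -1530/(15*22) + 4587/((-34*(-14))) = -1530/330 + 4587/476 = -1530*1/330 + 4587*(1/476) = -51/11 + 4587/476 = 26181/5236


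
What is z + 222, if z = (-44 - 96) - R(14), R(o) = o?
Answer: 68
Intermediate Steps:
z = -154 (z = (-44 - 96) - 1*14 = -140 - 14 = -154)
z + 222 = -154 + 222 = 68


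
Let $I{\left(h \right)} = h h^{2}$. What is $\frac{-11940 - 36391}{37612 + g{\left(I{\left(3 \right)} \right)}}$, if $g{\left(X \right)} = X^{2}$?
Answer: $- \frac{48331}{38341} \approx -1.2606$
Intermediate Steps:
$I{\left(h \right)} = h^{3}$
$\frac{-11940 - 36391}{37612 + g{\left(I{\left(3 \right)} \right)}} = \frac{-11940 - 36391}{37612 + \left(3^{3}\right)^{2}} = - \frac{48331}{37612 + 27^{2}} = - \frac{48331}{37612 + 729} = - \frac{48331}{38341}$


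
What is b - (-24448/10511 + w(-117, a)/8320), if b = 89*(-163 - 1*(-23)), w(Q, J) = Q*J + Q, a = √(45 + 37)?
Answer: -83803177081/6727040 + 9*√82/640 ≈ -12458.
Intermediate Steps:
a = √82 ≈ 9.0554
w(Q, J) = Q + J*Q (w(Q, J) = J*Q + Q = Q + J*Q)
b = -12460 (b = 89*(-163 + 23) = 89*(-140) = -12460)
b - (-24448/10511 + w(-117, a)/8320) = -12460 - (-24448/10511 - 117*(1 + √82)/8320) = -12460 - (-24448*1/10511 + (-117 - 117*√82)*(1/8320)) = -12460 - (-24448/10511 + (-9/640 - 9*√82/640)) = -12460 - (-15741319/6727040 - 9*√82/640) = -12460 + (15741319/6727040 + 9*√82/640) = -83803177081/6727040 + 9*√82/640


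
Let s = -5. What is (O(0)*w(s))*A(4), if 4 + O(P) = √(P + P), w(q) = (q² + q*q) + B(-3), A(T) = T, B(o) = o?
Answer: -752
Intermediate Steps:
w(q) = -3 + 2*q² (w(q) = (q² + q*q) - 3 = (q² + q²) - 3 = 2*q² - 3 = -3 + 2*q²)
O(P) = -4 + √2*√P (O(P) = -4 + √(P + P) = -4 + √(2*P) = -4 + √2*√P)
(O(0)*w(s))*A(4) = ((-4 + √2*√0)*(-3 + 2*(-5)²))*4 = ((-4 + √2*0)*(-3 + 2*25))*4 = ((-4 + 0)*(-3 + 50))*4 = -4*47*4 = -188*4 = -752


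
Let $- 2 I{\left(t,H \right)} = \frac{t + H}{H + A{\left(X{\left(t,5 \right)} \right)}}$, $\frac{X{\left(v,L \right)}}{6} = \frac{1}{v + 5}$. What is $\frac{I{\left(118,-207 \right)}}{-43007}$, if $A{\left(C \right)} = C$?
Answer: $\frac{3649}{729828790} \approx 4.9998 \cdot 10^{-6}$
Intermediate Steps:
$X{\left(v,L \right)} = \frac{6}{5 + v}$ ($X{\left(v,L \right)} = \frac{6}{v + 5} = \frac{6}{5 + v}$)
$I{\left(t,H \right)} = - \frac{H + t}{2 \left(H + \frac{6}{5 + t}\right)}$ ($I{\left(t,H \right)} = - \frac{\left(t + H\right) \frac{1}{H + \frac{6}{5 + t}}}{2} = - \frac{\left(H + t\right) \frac{1}{H + \frac{6}{5 + t}}}{2} = - \frac{\frac{1}{H + \frac{6}{5 + t}} \left(H + t\right)}{2} = - \frac{H + t}{2 \left(H + \frac{6}{5 + t}\right)}$)
$\frac{I{\left(118,-207 \right)}}{-43007} = \frac{\left(-1\right) \frac{1}{12 + 2 \left(-207\right) \left(5 + 118\right)} \left(5 + 118\right) \left(-207 + 118\right)}{-43007} = \left(-1\right) \frac{1}{12 + 2 \left(-207\right) 123} \cdot 123 \left(-89\right) \left(- \frac{1}{43007}\right) = \left(-1\right) \frac{1}{12 - 50922} \cdot 123 \left(-89\right) \left(- \frac{1}{43007}\right) = \left(-1\right) \frac{1}{-50910} \cdot 123 \left(-89\right) \left(- \frac{1}{43007}\right) = \left(-1\right) \left(- \frac{1}{50910}\right) 123 \left(-89\right) \left(- \frac{1}{43007}\right) = \left(- \frac{3649}{16970}\right) \left(- \frac{1}{43007}\right) = \frac{3649}{729828790}$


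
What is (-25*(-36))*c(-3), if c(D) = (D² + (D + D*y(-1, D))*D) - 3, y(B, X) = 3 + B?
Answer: 29700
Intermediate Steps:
c(D) = -3 + 4*D² (c(D) = (D² + (D + D*(3 - 1))*D) - 3 = (D² + (D + D*2)*D) - 3 = (D² + (D + 2*D)*D) - 3 = (D² + (3*D)*D) - 3 = (D² + 3*D²) - 3 = 4*D² - 3 = -3 + 4*D²)
(-25*(-36))*c(-3) = (-25*(-36))*(-3 + 4*(-3)²) = 900*(-3 + 4*9) = 900*(-3 + 36) = 900*33 = 29700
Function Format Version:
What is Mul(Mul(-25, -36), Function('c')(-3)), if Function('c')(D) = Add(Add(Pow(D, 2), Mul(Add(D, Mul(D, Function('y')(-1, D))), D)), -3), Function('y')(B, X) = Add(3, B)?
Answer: 29700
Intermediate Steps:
Function('c')(D) = Add(-3, Mul(4, Pow(D, 2))) (Function('c')(D) = Add(Add(Pow(D, 2), Mul(Add(D, Mul(D, Add(3, -1))), D)), -3) = Add(Add(Pow(D, 2), Mul(Add(D, Mul(D, 2)), D)), -3) = Add(Add(Pow(D, 2), Mul(Add(D, Mul(2, D)), D)), -3) = Add(Add(Pow(D, 2), Mul(Mul(3, D), D)), -3) = Add(Add(Pow(D, 2), Mul(3, Pow(D, 2))), -3) = Add(Mul(4, Pow(D, 2)), -3) = Add(-3, Mul(4, Pow(D, 2))))
Mul(Mul(-25, -36), Function('c')(-3)) = Mul(Mul(-25, -36), Add(-3, Mul(4, Pow(-3, 2)))) = Mul(900, Add(-3, Mul(4, 9))) = Mul(900, Add(-3, 36)) = Mul(900, 33) = 29700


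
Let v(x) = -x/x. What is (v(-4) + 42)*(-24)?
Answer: -984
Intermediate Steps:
v(x) = -1 (v(x) = -1*1 = -1)
(v(-4) + 42)*(-24) = (-1 + 42)*(-24) = 41*(-24) = -984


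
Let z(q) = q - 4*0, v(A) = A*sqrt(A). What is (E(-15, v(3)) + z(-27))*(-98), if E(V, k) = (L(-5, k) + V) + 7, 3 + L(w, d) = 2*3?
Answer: 3136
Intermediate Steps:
L(w, d) = 3 (L(w, d) = -3 + 2*3 = -3 + 6 = 3)
v(A) = A**(3/2)
z(q) = q (z(q) = q + 0 = q)
E(V, k) = 10 + V (E(V, k) = (3 + V) + 7 = 10 + V)
(E(-15, v(3)) + z(-27))*(-98) = ((10 - 15) - 27)*(-98) = (-5 - 27)*(-98) = -32*(-98) = 3136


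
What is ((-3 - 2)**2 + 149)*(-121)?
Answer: -21054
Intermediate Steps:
((-3 - 2)**2 + 149)*(-121) = ((-5)**2 + 149)*(-121) = (25 + 149)*(-121) = 174*(-121) = -21054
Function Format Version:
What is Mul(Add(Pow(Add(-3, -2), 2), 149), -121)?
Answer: -21054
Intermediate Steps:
Mul(Add(Pow(Add(-3, -2), 2), 149), -121) = Mul(Add(Pow(-5, 2), 149), -121) = Mul(Add(25, 149), -121) = Mul(174, -121) = -21054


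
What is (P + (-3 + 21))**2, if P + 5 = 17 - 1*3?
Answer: 729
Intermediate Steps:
P = 9 (P = -5 + (17 - 1*3) = -5 + (17 - 3) = -5 + 14 = 9)
(P + (-3 + 21))**2 = (9 + (-3 + 21))**2 = (9 + 18)**2 = 27**2 = 729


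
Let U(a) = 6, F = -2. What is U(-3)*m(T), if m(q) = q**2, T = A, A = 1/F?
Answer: 3/2 ≈ 1.5000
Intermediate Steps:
A = -1/2 (A = 1/(-2) = -1/2 ≈ -0.50000)
T = -1/2 ≈ -0.50000
U(-3)*m(T) = 6*(-1/2)**2 = 6*(1/4) = 3/2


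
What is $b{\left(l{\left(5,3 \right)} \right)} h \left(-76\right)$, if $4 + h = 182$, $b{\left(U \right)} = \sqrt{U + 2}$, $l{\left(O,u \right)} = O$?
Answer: $- 13528 \sqrt{7} \approx -35792.0$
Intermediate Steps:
$b{\left(U \right)} = \sqrt{2 + U}$
$h = 178$ ($h = -4 + 182 = 178$)
$b{\left(l{\left(5,3 \right)} \right)} h \left(-76\right) = \sqrt{2 + 5} \cdot 178 \left(-76\right) = \sqrt{7} \cdot 178 \left(-76\right) = 178 \sqrt{7} \left(-76\right) = - 13528 \sqrt{7}$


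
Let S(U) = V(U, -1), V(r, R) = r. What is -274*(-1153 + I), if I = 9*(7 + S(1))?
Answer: 296194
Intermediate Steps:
S(U) = U
I = 72 (I = 9*(7 + 1) = 9*8 = 72)
-274*(-1153 + I) = -274*(-1153 + 72) = -274*(-1081) = 296194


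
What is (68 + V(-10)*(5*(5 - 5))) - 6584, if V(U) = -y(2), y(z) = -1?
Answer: -6516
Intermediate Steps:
V(U) = 1 (V(U) = -1*(-1) = 1)
(68 + V(-10)*(5*(5 - 5))) - 6584 = (68 + 1*(5*(5 - 5))) - 6584 = (68 + 1*(5*0)) - 6584 = (68 + 1*0) - 6584 = (68 + 0) - 6584 = 68 - 6584 = -6516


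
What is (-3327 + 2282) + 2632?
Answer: 1587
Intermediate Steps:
(-3327 + 2282) + 2632 = -1045 + 2632 = 1587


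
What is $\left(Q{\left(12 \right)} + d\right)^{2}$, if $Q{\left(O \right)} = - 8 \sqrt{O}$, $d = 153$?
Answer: $24177 - 4896 \sqrt{3} \approx 15697.0$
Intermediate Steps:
$\left(Q{\left(12 \right)} + d\right)^{2} = \left(- 8 \sqrt{12} + 153\right)^{2} = \left(- 8 \cdot 2 \sqrt{3} + 153\right)^{2} = \left(- 16 \sqrt{3} + 153\right)^{2} = \left(153 - 16 \sqrt{3}\right)^{2}$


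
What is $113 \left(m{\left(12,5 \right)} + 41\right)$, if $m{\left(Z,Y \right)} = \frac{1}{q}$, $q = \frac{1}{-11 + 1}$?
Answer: $3503$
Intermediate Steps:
$q = - \frac{1}{10}$ ($q = \frac{1}{-10} = - \frac{1}{10} \approx -0.1$)
$m{\left(Z,Y \right)} = -10$ ($m{\left(Z,Y \right)} = \frac{1}{- \frac{1}{10}} = -10$)
$113 \left(m{\left(12,5 \right)} + 41\right) = 113 \left(-10 + 41\right) = 113 \cdot 31 = 3503$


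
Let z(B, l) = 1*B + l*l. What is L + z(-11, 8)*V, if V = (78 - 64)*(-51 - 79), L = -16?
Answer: -96476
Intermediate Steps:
z(B, l) = B + l**2
V = -1820 (V = 14*(-130) = -1820)
L + z(-11, 8)*V = -16 + (-11 + 8**2)*(-1820) = -16 + (-11 + 64)*(-1820) = -16 + 53*(-1820) = -16 - 96460 = -96476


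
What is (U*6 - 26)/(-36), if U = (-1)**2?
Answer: 5/9 ≈ 0.55556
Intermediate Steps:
U = 1
(U*6 - 26)/(-36) = (1*6 - 26)/(-36) = -(6 - 26)/36 = -1/36*(-20) = 5/9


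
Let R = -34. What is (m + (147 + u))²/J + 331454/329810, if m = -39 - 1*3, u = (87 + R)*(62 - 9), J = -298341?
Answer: -1350830498473/49197922605 ≈ -27.457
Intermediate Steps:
u = 2809 (u = (87 - 34)*(62 - 9) = 53*53 = 2809)
m = -42 (m = -39 - 3 = -42)
(m + (147 + u))²/J + 331454/329810 = (-42 + (147 + 2809))²/(-298341) + 331454/329810 = (-42 + 2956)²*(-1/298341) + 331454*(1/329810) = 2914²*(-1/298341) + 165727/164905 = 8491396*(-1/298341) + 165727/164905 = -8491396/298341 + 165727/164905 = -1350830498473/49197922605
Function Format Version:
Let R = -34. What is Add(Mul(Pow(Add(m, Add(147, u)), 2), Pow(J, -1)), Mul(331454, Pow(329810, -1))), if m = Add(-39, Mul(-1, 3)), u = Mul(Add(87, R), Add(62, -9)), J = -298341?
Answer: Rational(-1350830498473, 49197922605) ≈ -27.457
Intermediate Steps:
u = 2809 (u = Mul(Add(87, -34), Add(62, -9)) = Mul(53, 53) = 2809)
m = -42 (m = Add(-39, -3) = -42)
Add(Mul(Pow(Add(m, Add(147, u)), 2), Pow(J, -1)), Mul(331454, Pow(329810, -1))) = Add(Mul(Pow(Add(-42, Add(147, 2809)), 2), Pow(-298341, -1)), Mul(331454, Pow(329810, -1))) = Add(Mul(Pow(Add(-42, 2956), 2), Rational(-1, 298341)), Mul(331454, Rational(1, 329810))) = Add(Mul(Pow(2914, 2), Rational(-1, 298341)), Rational(165727, 164905)) = Add(Mul(8491396, Rational(-1, 298341)), Rational(165727, 164905)) = Add(Rational(-8491396, 298341), Rational(165727, 164905)) = Rational(-1350830498473, 49197922605)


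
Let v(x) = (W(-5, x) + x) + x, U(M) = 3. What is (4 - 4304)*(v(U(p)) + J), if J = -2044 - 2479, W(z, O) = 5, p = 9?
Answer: 19401600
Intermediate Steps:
J = -4523
v(x) = 5 + 2*x (v(x) = (5 + x) + x = 5 + 2*x)
(4 - 4304)*(v(U(p)) + J) = (4 - 4304)*((5 + 2*3) - 4523) = -4300*((5 + 6) - 4523) = -4300*(11 - 4523) = -4300*(-4512) = 19401600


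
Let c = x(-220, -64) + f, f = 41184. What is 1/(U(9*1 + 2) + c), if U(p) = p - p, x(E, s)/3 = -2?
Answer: 1/41178 ≈ 2.4285e-5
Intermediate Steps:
x(E, s) = -6 (x(E, s) = 3*(-2) = -6)
U(p) = 0
c = 41178 (c = -6 + 41184 = 41178)
1/(U(9*1 + 2) + c) = 1/(0 + 41178) = 1/41178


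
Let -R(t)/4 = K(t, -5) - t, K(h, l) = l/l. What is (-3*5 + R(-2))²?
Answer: 729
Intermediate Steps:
K(h, l) = 1
R(t) = -4 + 4*t (R(t) = -4*(1 - t) = -4 + 4*t)
(-3*5 + R(-2))² = (-3*5 + (-4 + 4*(-2)))² = (-15 + (-4 - 8))² = (-15 - 12)² = (-27)² = 729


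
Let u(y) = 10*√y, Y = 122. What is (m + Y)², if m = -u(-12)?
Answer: 13684 - 4880*I*√3 ≈ 13684.0 - 8452.4*I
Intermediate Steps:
m = -20*I*√3 (m = -10*√(-12) = -10*2*I*√3 = -20*I*√3 ≈ -34.641*I)
(m + Y)² = (-20*I*√3 + 122)² = (122 - 20*I*√3)²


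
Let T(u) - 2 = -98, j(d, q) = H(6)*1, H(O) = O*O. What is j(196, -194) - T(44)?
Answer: 132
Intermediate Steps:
H(O) = O²
j(d, q) = 36 (j(d, q) = 6²*1 = 36*1 = 36)
T(u) = -96 (T(u) = 2 - 98 = -96)
j(196, -194) - T(44) = 36 - 1*(-96) = 36 + 96 = 132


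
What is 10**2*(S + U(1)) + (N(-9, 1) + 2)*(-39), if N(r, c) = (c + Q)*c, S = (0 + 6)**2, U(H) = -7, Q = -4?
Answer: 2939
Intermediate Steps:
S = 36 (S = 6**2 = 36)
N(r, c) = c*(-4 + c) (N(r, c) = (c - 4)*c = (-4 + c)*c = c*(-4 + c))
10**2*(S + U(1)) + (N(-9, 1) + 2)*(-39) = 10**2*(36 - 7) + (1*(-4 + 1) + 2)*(-39) = 100*29 + (1*(-3) + 2)*(-39) = 2900 + (-3 + 2)*(-39) = 2900 - 1*(-39) = 2900 + 39 = 2939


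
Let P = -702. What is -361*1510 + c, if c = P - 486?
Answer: -546298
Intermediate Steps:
c = -1188 (c = -702 - 486 = -1188)
-361*1510 + c = -361*1510 - 1188 = -545110 - 1188 = -546298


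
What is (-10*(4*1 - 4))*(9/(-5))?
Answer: 0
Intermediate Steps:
(-10*(4*1 - 4))*(9/(-5)) = (-10*(4 - 4))*(9*(-1/5)) = -10*0*(-9/5) = 0*(-9/5) = 0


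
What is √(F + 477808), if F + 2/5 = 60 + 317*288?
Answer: 3*√1581010/5 ≈ 754.43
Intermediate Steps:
F = 456778/5 (F = -⅖ + (60 + 317*288) = -⅖ + (60 + 91296) = -⅖ + 91356 = 456778/5 ≈ 91356.)
√(F + 477808) = √(456778/5 + 477808) = √(2845818/5) = 3*√1581010/5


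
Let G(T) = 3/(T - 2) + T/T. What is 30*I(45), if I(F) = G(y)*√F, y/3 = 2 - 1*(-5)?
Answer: 1980*√5/19 ≈ 233.02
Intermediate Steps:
y = 21 (y = 3*(2 - 1*(-5)) = 3*(2 + 5) = 3*7 = 21)
G(T) = 1 + 3/(-2 + T) (G(T) = 3/(-2 + T) + 1 = 1 + 3/(-2 + T))
I(F) = 22*√F/19 (I(F) = ((1 + 21)/(-2 + 21))*√F = (22/19)*√F = ((1/19)*22)*√F = 22*√F/19)
30*I(45) = 30*(22*√45/19) = 30*(22*(3*√5)/19) = 30*(66*√5/19) = 1980*√5/19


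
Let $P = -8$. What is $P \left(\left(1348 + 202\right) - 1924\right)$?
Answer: $2992$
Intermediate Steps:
$P \left(\left(1348 + 202\right) - 1924\right) = - 8 \left(\left(1348 + 202\right) - 1924\right) = - 8 \left(1550 - 1924\right) = \left(-8\right) \left(-374\right) = 2992$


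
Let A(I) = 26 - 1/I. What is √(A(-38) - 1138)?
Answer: 3*I*√178410/38 ≈ 33.346*I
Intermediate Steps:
√(A(-38) - 1138) = √((26 - 1/(-38)) - 1138) = √((26 - 1*(-1/38)) - 1138) = √((26 + 1/38) - 1138) = √(989/38 - 1138) = √(-42255/38) = 3*I*√178410/38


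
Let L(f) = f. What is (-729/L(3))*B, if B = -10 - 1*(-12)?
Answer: -486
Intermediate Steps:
B = 2 (B = -10 + 12 = 2)
(-729/L(3))*B = -729/3*2 = -27*9*2 = -243*2 = -486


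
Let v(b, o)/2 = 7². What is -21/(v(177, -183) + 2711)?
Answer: -21/2809 ≈ -0.0074760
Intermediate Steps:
v(b, o) = 98 (v(b, o) = 2*7² = 2*49 = 98)
-21/(v(177, -183) + 2711) = -21/(98 + 2711) = -21/2809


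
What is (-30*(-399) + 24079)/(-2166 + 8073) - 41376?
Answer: -244371983/5907 ≈ -41370.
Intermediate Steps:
(-30*(-399) + 24079)/(-2166 + 8073) - 41376 = (11970 + 24079)/5907 - 41376 = 36049*(1/5907) - 41376 = 36049/5907 - 41376 = -244371983/5907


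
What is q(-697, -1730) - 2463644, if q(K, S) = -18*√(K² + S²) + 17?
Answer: -2463627 - 18*√3478709 ≈ -2.4972e+6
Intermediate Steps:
q(K, S) = 17 - 18*√(K² + S²)
q(-697, -1730) - 2463644 = (17 - 18*√((-697)² + (-1730)²)) - 2463644 = (17 - 18*√(485809 + 2992900)) - 2463644 = (17 - 18*√3478709) - 2463644 = -2463627 - 18*√3478709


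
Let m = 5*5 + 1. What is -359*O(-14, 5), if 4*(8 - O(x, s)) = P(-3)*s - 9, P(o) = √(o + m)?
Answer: -14719/4 + 1795*√23/4 ≈ -1527.6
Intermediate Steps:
m = 26 (m = 25 + 1 = 26)
P(o) = √(26 + o) (P(o) = √(o + 26) = √(26 + o))
O(x, s) = 41/4 - s*√23/4 (O(x, s) = 8 - (√(26 - 3)*s - 9)/4 = 8 - (√23*s - 9)/4 = 8 - (s*√23 - 9)/4 = 8 - (-9 + s*√23)/4 = 8 + (9/4 - s*√23/4) = 41/4 - s*√23/4)
-359*O(-14, 5) = -359*(41/4 - ¼*5*√23) = -359*(41/4 - 5*√23/4) = -14719/4 + 1795*√23/4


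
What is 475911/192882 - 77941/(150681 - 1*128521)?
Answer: -747871367/712377520 ≈ -1.0498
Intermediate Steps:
475911/192882 - 77941/(150681 - 1*128521) = 475911*(1/192882) - 77941/(150681 - 128521) = 158637/64294 - 77941/22160 = -747871367/712377520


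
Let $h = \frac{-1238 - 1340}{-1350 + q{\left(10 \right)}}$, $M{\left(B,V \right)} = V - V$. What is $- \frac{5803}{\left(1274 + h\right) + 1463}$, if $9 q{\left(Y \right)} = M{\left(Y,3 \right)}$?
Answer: $- \frac{3917025}{1848764} \approx -2.1187$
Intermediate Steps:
$M{\left(B,V \right)} = 0$
$q{\left(Y \right)} = 0$ ($q{\left(Y \right)} = \frac{1}{9} \cdot 0 = 0$)
$h = \frac{1289}{675}$ ($h = \frac{-1238 - 1340}{-1350 + 0} = - \frac{2578}{-1350} = \left(-2578\right) \left(- \frac{1}{1350}\right) = \frac{1289}{675} \approx 1.9096$)
$- \frac{5803}{\left(1274 + h\right) + 1463} = - \frac{5803}{\left(1274 + \frac{1289}{675}\right) + 1463} = - \frac{5803}{\frac{861239}{675} + 1463} = - \frac{5803}{\frac{1848764}{675}} = \left(-5803\right) \frac{675}{1848764} = - \frac{3917025}{1848764}$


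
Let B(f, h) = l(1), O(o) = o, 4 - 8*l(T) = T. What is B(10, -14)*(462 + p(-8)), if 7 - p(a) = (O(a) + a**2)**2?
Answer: -8001/8 ≈ -1000.1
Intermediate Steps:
l(T) = 1/2 - T/8
p(a) = 7 - (a + a**2)**2
B(f, h) = 3/8 (B(f, h) = 1/2 - 1/8*1 = 1/2 - 1/8 = 3/8)
B(10, -14)*(462 + p(-8)) = 3*(462 + (7 - 1*(-8)**2*(1 - 8)**2))/8 = 3*(462 + (7 - 1*64*(-7)**2))/8 = 3*(462 + (7 - 1*64*49))/8 = 3*(462 + (7 - 3136))/8 = 3*(462 - 3129)/8 = (3/8)*(-2667) = -8001/8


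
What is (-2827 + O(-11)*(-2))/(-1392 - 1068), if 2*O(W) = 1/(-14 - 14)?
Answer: 5277/4592 ≈ 1.1492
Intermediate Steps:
O(W) = -1/56 (O(W) = 1/(2*(-14 - 14)) = (½)/(-28) = (½)*(-1/28) = -1/56)
(-2827 + O(-11)*(-2))/(-1392 - 1068) = (-2827 - 1/56*(-2))/(-1392 - 1068) = (-2827 + 1/28)/(-2460) = -79155/28*(-1/2460) = 5277/4592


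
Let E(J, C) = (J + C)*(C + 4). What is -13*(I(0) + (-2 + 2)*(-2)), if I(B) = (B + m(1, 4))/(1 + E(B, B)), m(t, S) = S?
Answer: -52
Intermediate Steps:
E(J, C) = (4 + C)*(C + J) (E(J, C) = (C + J)*(4 + C) = (4 + C)*(C + J))
I(B) = (4 + B)/(1 + 2*B² + 8*B) (I(B) = (B + 4)/(1 + (B² + 4*B + 4*B + B*B)) = (4 + B)/(1 + (B² + 4*B + 4*B + B²)) = (4 + B)/(1 + (2*B² + 8*B)) = (4 + B)/(1 + 2*B² + 8*B))
-13*(I(0) + (-2 + 2)*(-2)) = -13*((4 + 0)/(1 + 2*0² + 8*0) + (-2 + 2)*(-2)) = -13*(4/(1 + 2*0 + 0) + 0*(-2)) = -13*(4/(1 + 0 + 0) + 0) = -13*(4/1 + 0) = -13*(1*4 + 0) = -13*(4 + 0) = -13*4 = -52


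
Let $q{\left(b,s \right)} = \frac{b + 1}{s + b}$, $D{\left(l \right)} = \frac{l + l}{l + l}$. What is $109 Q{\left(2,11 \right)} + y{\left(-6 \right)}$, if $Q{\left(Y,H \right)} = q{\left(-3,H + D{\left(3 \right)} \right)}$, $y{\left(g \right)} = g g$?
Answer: $\frac{106}{9} \approx 11.778$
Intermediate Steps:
$D{\left(l \right)} = 1$ ($D{\left(l \right)} = \frac{2 l}{2 l} = 2 l \frac{1}{2 l} = 1$)
$y{\left(g \right)} = g^{2}$
$q{\left(b,s \right)} = \frac{1 + b}{b + s}$
$Q{\left(Y,H \right)} = - \frac{2}{-2 + H}$ ($Q{\left(Y,H \right)} = \frac{1 - 3}{-3 + \left(H + 1\right)} = \frac{1}{-3 + \left(1 + H\right)} \left(-2\right) = \frac{1}{-2 + H} \left(-2\right) = - \frac{2}{-2 + H}$)
$109 Q{\left(2,11 \right)} + y{\left(-6 \right)} = 109 \left(- \frac{2}{-2 + 11}\right) + \left(-6\right)^{2} = 109 \left(- \frac{2}{9}\right) + 36 = - \frac{218}{9} + 36 = \frac{106}{9}$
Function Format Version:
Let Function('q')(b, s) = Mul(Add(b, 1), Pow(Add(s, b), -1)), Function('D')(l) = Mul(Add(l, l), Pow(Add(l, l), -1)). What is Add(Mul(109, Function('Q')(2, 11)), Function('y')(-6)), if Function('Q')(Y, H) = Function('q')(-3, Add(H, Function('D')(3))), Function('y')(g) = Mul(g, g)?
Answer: Rational(106, 9) ≈ 11.778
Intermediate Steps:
Function('D')(l) = 1 (Function('D')(l) = Mul(Mul(2, l), Pow(Mul(2, l), -1)) = Mul(Mul(2, l), Mul(Rational(1, 2), Pow(l, -1))) = 1)
Function('y')(g) = Pow(g, 2)
Function('q')(b, s) = Mul(Pow(Add(b, s), -1), Add(1, b)) (Function('q')(b, s) = Mul(Add(1, b), Pow(Add(b, s), -1)) = Mul(Pow(Add(b, s), -1), Add(1, b)))
Function('Q')(Y, H) = Mul(-2, Pow(Add(-2, H), -1)) (Function('Q')(Y, H) = Mul(Pow(Add(-3, Add(H, 1)), -1), Add(1, -3)) = Mul(Pow(Add(-3, Add(1, H)), -1), -2) = Mul(Pow(Add(-2, H), -1), -2) = Mul(-2, Pow(Add(-2, H), -1)))
Add(Mul(109, Function('Q')(2, 11)), Function('y')(-6)) = Add(Mul(109, Mul(-2, Pow(Add(-2, 11), -1))), Pow(-6, 2)) = Add(Mul(109, Mul(-2, Pow(9, -1))), 36) = Add(Mul(109, Mul(-2, Rational(1, 9))), 36) = Add(Mul(109, Rational(-2, 9)), 36) = Add(Rational(-218, 9), 36) = Rational(106, 9)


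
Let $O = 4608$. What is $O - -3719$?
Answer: $8327$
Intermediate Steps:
$O - -3719 = 4608 - -3719 = 4608 + 3719 = 8327$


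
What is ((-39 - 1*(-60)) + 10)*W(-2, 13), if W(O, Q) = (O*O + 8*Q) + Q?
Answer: 3751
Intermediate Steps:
W(O, Q) = O**2 + 9*Q (W(O, Q) = (O**2 + 8*Q) + Q = O**2 + 9*Q)
((-39 - 1*(-60)) + 10)*W(-2, 13) = ((-39 - 1*(-60)) + 10)*((-2)**2 + 9*13) = ((-39 + 60) + 10)*(4 + 117) = (21 + 10)*121 = 31*121 = 3751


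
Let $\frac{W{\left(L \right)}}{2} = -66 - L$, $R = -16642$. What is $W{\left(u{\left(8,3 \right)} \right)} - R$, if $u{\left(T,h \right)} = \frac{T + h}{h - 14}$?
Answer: $16512$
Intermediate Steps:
$u{\left(T,h \right)} = \frac{T + h}{-14 + h}$
$W{\left(L \right)} = -132 - 2 L$ ($W{\left(L \right)} = 2 \left(-66 - L\right) = -132 - 2 L$)
$W{\left(u{\left(8,3 \right)} \right)} - R = \left(-132 - 2 \frac{8 + 3}{-14 + 3}\right) - -16642 = \left(-132 - 2 \frac{1}{-11} \cdot 11\right) + 16642 = \left(-132 - 2 \left(\left(- \frac{1}{11}\right) 11\right)\right) + 16642 = \left(-132 - -2\right) + 16642 = \left(-132 + 2\right) + 16642 = -130 + 16642 = 16512$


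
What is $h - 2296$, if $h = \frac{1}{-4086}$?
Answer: $- \frac{9381457}{4086} \approx -2296.0$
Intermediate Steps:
$h = - \frac{1}{4086} \approx -0.00024474$
$h - 2296 = - \frac{1}{4086} - 2296 = - \frac{9381457}{4086}$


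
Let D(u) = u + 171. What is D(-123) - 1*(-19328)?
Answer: 19376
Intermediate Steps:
D(u) = 171 + u
D(-123) - 1*(-19328) = (171 - 123) - 1*(-19328) = 48 + 19328 = 19376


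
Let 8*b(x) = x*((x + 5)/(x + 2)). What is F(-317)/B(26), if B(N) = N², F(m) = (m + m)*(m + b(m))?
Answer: 5928851/17745 ≈ 334.11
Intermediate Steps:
b(x) = x*(5 + x)/(8*(2 + x)) (b(x) = (x*((x + 5)/(x + 2)))/8 = (x*((5 + x)/(2 + x)))/8 = (x*(5 + x)/(2 + x))/8 = x*(5 + x)/(8*(2 + x)))
F(m) = 2*m*(m + m*(5 + m)/(8*(2 + m))) (F(m) = (m + m)*(m + m*(5 + m)/(8*(2 + m))) = (2*m)*(m + m*(5 + m)/(8*(2 + m))) = 2*m*(m + m*(5 + m)/(8*(2 + m))))
F(-317)/B(26) = ((¾)*(-317)²*(7 + 3*(-317))/(2 - 317))/(26²) = ((¾)*100489*(7 - 951)/(-315))/676 = ((¾)*100489*(-1/315)*(-944))*(1/676) = (23715404/105)*(1/676) = 5928851/17745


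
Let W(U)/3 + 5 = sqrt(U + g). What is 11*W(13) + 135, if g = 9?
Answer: -30 + 33*sqrt(22) ≈ 124.78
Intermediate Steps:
W(U) = -15 + 3*sqrt(9 + U) (W(U) = -15 + 3*sqrt(U + 9) = -15 + 3*sqrt(9 + U))
11*W(13) + 135 = 11*(-15 + 3*sqrt(9 + 13)) + 135 = 11*(-15 + 3*sqrt(22)) + 135 = (-165 + 33*sqrt(22)) + 135 = -30 + 33*sqrt(22)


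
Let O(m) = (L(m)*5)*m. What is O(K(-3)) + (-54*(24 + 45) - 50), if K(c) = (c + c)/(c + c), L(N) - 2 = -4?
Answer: -3786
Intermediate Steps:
L(N) = -2 (L(N) = 2 - 4 = -2)
K(c) = 1 (K(c) = (2*c)/((2*c)) = (2*c)*(1/(2*c)) = 1)
O(m) = -10*m (O(m) = (-2*5)*m = -10*m)
O(K(-3)) + (-54*(24 + 45) - 50) = -10*1 + (-54*(24 + 45) - 50) = -10 + (-54*69 - 50) = -10 + (-3726 - 50) = -10 - 3776 = -3786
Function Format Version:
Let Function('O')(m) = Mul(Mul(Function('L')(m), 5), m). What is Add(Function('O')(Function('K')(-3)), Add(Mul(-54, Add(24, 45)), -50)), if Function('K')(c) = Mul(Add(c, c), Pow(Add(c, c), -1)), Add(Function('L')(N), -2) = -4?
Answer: -3786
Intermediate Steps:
Function('L')(N) = -2 (Function('L')(N) = Add(2, -4) = -2)
Function('K')(c) = 1 (Function('K')(c) = Mul(Mul(2, c), Pow(Mul(2, c), -1)) = Mul(Mul(2, c), Mul(Rational(1, 2), Pow(c, -1))) = 1)
Function('O')(m) = Mul(-10, m) (Function('O')(m) = Mul(Mul(-2, 5), m) = Mul(-10, m))
Add(Function('O')(Function('K')(-3)), Add(Mul(-54, Add(24, 45)), -50)) = Add(Mul(-10, 1), Add(Mul(-54, Add(24, 45)), -50)) = Add(-10, Add(Mul(-54, 69), -50)) = Add(-10, Add(-3726, -50)) = Add(-10, -3776) = -3786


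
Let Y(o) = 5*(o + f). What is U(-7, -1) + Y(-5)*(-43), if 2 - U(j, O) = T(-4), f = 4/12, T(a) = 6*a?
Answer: 3088/3 ≈ 1029.3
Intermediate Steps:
f = ⅓ (f = 4*(1/12) = ⅓ ≈ 0.33333)
U(j, O) = 26 (U(j, O) = 2 - 6*(-4) = 2 - 1*(-24) = 2 + 24 = 26)
Y(o) = 5/3 + 5*o (Y(o) = 5*(o + ⅓) = 5*(⅓ + o) = 5/3 + 5*o)
U(-7, -1) + Y(-5)*(-43) = 26 + (5/3 + 5*(-5))*(-43) = 26 + (5/3 - 25)*(-43) = 26 - 70/3*(-43) = 26 + 3010/3 = 3088/3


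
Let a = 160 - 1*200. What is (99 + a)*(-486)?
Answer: -28674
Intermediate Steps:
a = -40 (a = 160 - 200 = -40)
(99 + a)*(-486) = (99 - 40)*(-486) = 59*(-486) = -28674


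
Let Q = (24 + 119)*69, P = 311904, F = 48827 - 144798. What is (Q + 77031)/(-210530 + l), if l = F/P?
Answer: -27103833792/65665245091 ≈ -0.41276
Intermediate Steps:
F = -95971
Q = 9867 (Q = 143*69 = 9867)
l = -95971/311904 ≈ -0.30769
(Q + 77031)/(-210530 + l) = (9867 + 77031)/(-210530 - 95971/311904) = 86898/(-65665245091/311904) = 86898*(-311904/65665245091) = -27103833792/65665245091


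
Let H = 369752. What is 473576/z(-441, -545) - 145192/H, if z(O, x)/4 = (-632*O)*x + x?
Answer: -2762279471451/7020600700115 ≈ -0.39345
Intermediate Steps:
z(O, x) = 4*x - 2528*O*x (z(O, x) = 4*((-632*O)*x + x) = 4*(-632*O*x + x) = 4*(x - 632*O*x) = 4*x - 2528*O*x)
473576/z(-441, -545) - 145192/H = 473576/((4*(-545)*(1 - 632*(-441)))) - 145192/369752 = 473576/((4*(-545)*(1 + 278712))) - 145192*1/369752 = 473576/((4*(-545)*278713)) - 18149/46219 = 473576/(-607594340) - 18149/46219 = 473576*(-1/607594340) - 18149/46219 = -118394/151898585 - 18149/46219 = -2762279471451/7020600700115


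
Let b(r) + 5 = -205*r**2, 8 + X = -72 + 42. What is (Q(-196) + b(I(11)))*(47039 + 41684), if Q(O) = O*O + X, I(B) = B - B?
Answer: 3404567679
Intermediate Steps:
X = -38 (X = -8 + (-72 + 42) = -8 - 30 = -38)
I(B) = 0
Q(O) = -38 + O**2 (Q(O) = O*O - 38 = O**2 - 38 = -38 + O**2)
b(r) = -5 - 205*r**2
(Q(-196) + b(I(11)))*(47039 + 41684) = ((-38 + (-196)**2) + (-5 - 205*0**2))*(47039 + 41684) = ((-38 + 38416) + (-5 - 205*0))*88723 = (38378 + (-5 + 0))*88723 = (38378 - 5)*88723 = 38373*88723 = 3404567679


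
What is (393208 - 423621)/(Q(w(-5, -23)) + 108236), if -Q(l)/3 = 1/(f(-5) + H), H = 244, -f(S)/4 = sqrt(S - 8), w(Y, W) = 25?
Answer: -196664169761876/699902695188329 - 364956*I*sqrt(13)/699902695188329 ≈ -0.28099 - 1.8801e-9*I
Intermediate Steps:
f(S) = -4*sqrt(-8 + S) (f(S) = -4*sqrt(S - 8) = -4*sqrt(-8 + S))
Q(l) = -3/(244 - 4*I*sqrt(13)) (Q(l) = -3/(-4*sqrt(-8 - 5) + 244) = -3/(-4*I*sqrt(13) + 244) = -3/(244 - 4*I*sqrt(13)))
(393208 - 423621)/(Q(w(-5, -23)) + 108236) = (393208 - 423621)/((-183/14936 - 3*I*sqrt(13)/14936) + 108236) = -30413/(1616612713/14936 - 3*I*sqrt(13)/14936)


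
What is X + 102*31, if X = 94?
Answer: 3256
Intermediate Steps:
X + 102*31 = 94 + 102*31 = 94 + 3162 = 3256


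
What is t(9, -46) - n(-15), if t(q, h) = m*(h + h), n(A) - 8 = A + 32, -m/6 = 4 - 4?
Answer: -25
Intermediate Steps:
m = 0 (m = -6*(4 - 4) = -6*0 = 0)
n(A) = 40 + A (n(A) = 8 + (A + 32) = 8 + (32 + A) = 40 + A)
t(q, h) = 0 (t(q, h) = 0*(h + h) = 0*(2*h) = 0)
t(9, -46) - n(-15) = 0 - (40 - 15) = 0 - 1*25 = 0 - 25 = -25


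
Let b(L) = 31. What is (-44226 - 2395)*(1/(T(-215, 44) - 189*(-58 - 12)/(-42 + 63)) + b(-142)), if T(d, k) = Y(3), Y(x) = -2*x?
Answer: -901883245/624 ≈ -1.4453e+6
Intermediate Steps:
T(d, k) = -6 (T(d, k) = -2*3 = -6)
(-44226 - 2395)*(1/(T(-215, 44) - 189*(-58 - 12)/(-42 + 63)) + b(-142)) = (-44226 - 2395)*(1/(-6 - 189*(-58 - 12)/(-42 + 63)) + 31) = -46621*(1/(-6 - (-13230)/21) + 31) = -46621*(1/(-6 - 189*(-10/3)) + 31) = -46621*(1/(-6 + 630) + 31) = -46621*(1/624 + 31) = -46621*19345/624 = -901883245/624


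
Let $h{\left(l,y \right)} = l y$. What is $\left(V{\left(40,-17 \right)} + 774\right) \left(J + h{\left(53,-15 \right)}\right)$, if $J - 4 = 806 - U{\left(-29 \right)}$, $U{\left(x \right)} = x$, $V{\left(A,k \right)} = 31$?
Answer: $35420$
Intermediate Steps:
$J = 839$ ($J = 4 + \left(806 - -29\right) = 4 + \left(806 + 29\right) = 4 + 835 = 839$)
$\left(V{\left(40,-17 \right)} + 774\right) \left(J + h{\left(53,-15 \right)}\right) = \left(31 + 774\right) \left(839 + 53 \left(-15\right)\right) = 805 \left(839 - 795\right) = 805 \cdot 44 = 35420$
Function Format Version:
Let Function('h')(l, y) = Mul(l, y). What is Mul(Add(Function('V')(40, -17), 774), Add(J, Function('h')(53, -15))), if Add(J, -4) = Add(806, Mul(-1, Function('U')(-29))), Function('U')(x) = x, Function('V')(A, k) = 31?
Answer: 35420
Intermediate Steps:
J = 839 (J = Add(4, Add(806, Mul(-1, -29))) = Add(4, Add(806, 29)) = Add(4, 835) = 839)
Mul(Add(Function('V')(40, -17), 774), Add(J, Function('h')(53, -15))) = Mul(Add(31, 774), Add(839, Mul(53, -15))) = Mul(805, Add(839, -795)) = Mul(805, 44) = 35420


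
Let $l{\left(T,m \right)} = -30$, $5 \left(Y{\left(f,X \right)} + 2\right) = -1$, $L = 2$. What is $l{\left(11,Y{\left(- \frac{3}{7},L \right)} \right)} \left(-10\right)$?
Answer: $300$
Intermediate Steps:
$Y{\left(f,X \right)} = - \frac{11}{5}$ ($Y{\left(f,X \right)} = -2 + \frac{1}{5} \left(-1\right) = -2 - \frac{1}{5} = - \frac{11}{5}$)
$l{\left(11,Y{\left(- \frac{3}{7},L \right)} \right)} \left(-10\right) = \left(-30\right) \left(-10\right) = 300$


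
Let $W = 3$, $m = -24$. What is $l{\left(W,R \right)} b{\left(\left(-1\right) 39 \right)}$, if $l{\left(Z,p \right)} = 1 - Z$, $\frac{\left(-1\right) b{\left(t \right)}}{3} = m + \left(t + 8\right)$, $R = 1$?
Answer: $-330$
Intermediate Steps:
$b{\left(t \right)} = 48 - 3 t$ ($b{\left(t \right)} = - 3 \left(-24 + \left(t + 8\right)\right) = - 3 \left(-24 + \left(8 + t\right)\right) = - 3 \left(-16 + t\right) = 48 - 3 t$)
$l{\left(W,R \right)} b{\left(\left(-1\right) 39 \right)} = \left(1 - 3\right) \left(48 - 3 \left(\left(-1\right) 39\right)\right) = \left(1 - 3\right) \left(48 - -117\right) = - 2 \left(48 + 117\right) = \left(-2\right) 165 = -330$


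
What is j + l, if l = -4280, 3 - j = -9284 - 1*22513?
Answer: 27520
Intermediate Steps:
j = 31800 (j = 3 - (-9284 - 1*22513) = 3 - (-9284 - 22513) = 3 - 1*(-31797) = 3 + 31797 = 31800)
j + l = 31800 - 4280 = 27520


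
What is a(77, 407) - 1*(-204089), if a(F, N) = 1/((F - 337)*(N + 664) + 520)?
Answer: 56724496659/277940 ≈ 2.0409e+5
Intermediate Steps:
a(F, N) = 1/(520 + (-337 + F)*(664 + N)) (a(F, N) = 1/((-337 + F)*(664 + N) + 520) = 1/(520 + (-337 + F)*(664 + N)))
a(77, 407) - 1*(-204089) = 1/(-223248 - 337*407 + 664*77 + 77*407) - 1*(-204089) = 1/(-223248 - 137159 + 51128 + 31339) + 204089 = 1/(-277940) + 204089 = -1/277940 + 204089 = 56724496659/277940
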